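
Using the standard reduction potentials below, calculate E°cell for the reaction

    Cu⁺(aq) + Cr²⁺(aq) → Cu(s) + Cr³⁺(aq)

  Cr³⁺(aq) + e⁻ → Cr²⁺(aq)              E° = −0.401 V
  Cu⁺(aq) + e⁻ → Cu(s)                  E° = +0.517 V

+0.918 V

Cu⁺(aq) gains electrons, so the Cu⁺/Cu couple is the cathode; the Cr³⁺/Cr²⁺ couple is the anode.
E°cell = E°(cathode) − E°(anode) = +0.517 − (−0.401) = +0.918 V.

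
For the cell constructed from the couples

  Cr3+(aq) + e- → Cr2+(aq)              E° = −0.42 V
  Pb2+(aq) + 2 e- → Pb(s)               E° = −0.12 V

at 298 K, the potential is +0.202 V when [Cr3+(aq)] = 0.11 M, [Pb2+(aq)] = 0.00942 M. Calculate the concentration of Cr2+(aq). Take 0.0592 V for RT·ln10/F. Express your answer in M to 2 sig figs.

The Pb²⁺/Pb couple has the larger reduction potential, so it is the cathode: E°cell = −0.12 − (−0.42) = +0.30 V and n = 2.
Since E = E° − (0.0592/n)·log Q, log Q = n(E° − E)/0.0592 = 3.311.
Balancing electrons gives Pb2+(aq) + 2 Cr2+(aq) → Pb(s) + 2 Cr3+(aq); thus Q = [Cr3+(aq)]^2 / ([Pb2+(aq)]·[Cr2+(aq)]^2).
Isolating [Cr2+(aq)] in Q = 10^{3.311} yields log [Cr2+(aq)] = −1.601, i.e. 0.025 M.

0.025 M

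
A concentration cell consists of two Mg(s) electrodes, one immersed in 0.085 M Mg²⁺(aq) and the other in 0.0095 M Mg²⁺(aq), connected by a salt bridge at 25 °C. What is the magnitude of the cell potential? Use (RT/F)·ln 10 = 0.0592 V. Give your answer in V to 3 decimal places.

0.028 V

For a concentration cell E°cell = 0, since both electrodes use the same couple.
The compartment with the higher Mg²⁺(aq) concentration (0.085 M) acts as the cathode; ions are reduced there and produced at the dilute (0.0095 M) anode.
With n = 2, Ecell = −(0.0592/2)·log([dilute]/[conc]) = −(0.0592/2)·log(0.0095/0.085) = +0.028 V.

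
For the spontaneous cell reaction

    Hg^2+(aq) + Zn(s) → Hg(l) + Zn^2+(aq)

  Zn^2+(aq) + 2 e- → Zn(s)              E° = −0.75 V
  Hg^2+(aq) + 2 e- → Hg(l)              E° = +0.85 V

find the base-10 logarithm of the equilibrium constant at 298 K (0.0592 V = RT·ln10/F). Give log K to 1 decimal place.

The Hg²⁺/Hg couple is reduced (cathode); E°cell = +0.85 − (−0.75) = +1.60 V with n = 2.
At equilibrium E = 0, so log K = nE°cell / 0.0592 = (2)(+1.60) / 0.0592 = 54.1.

log K = 54.1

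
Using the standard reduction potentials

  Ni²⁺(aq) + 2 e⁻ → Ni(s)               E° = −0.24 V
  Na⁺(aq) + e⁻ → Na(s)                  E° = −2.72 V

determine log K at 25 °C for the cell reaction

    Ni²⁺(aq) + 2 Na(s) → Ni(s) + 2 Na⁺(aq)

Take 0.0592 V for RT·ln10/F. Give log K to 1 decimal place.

log K = 83.8

The Ni²⁺/Ni couple is reduced (cathode); E°cell = −0.24 − (−2.72) = +2.48 V with n = 2.
At equilibrium E = 0, so log K = nE°cell / 0.0592 = (2)(+2.48) / 0.0592 = 83.8.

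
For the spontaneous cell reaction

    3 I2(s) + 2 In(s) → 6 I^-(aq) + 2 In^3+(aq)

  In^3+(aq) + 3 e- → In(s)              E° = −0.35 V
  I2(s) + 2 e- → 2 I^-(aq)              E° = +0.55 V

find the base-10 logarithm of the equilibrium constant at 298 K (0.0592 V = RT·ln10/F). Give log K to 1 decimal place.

The I₂/I⁻ couple is reduced (cathode); E°cell = +0.55 − (−0.35) = +0.90 V with n = 6.
At equilibrium E = 0, so log K = nE°cell / 0.0592 = (6)(+0.90) / 0.0592 = 91.2.

log K = 91.2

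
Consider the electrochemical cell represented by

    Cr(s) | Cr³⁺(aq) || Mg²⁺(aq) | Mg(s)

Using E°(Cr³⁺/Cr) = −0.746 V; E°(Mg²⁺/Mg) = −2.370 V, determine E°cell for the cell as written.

By convention the left-hand electrode in cell notation is the anode (oxidation) and the right-hand electrode is the cathode (reduction).
E°cell = E°(right) − E°(left) = −2.370 − (−0.746) = −1.624 V.
The negative sign shows that, as written, the cell would require an external voltage to drive the reaction.

−1.624 V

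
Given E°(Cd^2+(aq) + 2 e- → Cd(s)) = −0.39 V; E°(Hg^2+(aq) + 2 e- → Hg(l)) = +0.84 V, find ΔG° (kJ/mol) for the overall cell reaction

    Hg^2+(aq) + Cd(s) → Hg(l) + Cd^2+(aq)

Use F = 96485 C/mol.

In the reaction as written Hg^2+(aq) is reduced, so the Hg²⁺/Hg couple is the cathode and Cd²⁺/Cd is the anode.
E°cell = +0.84 − (−0.39) = +1.23 V; balancing electrons gives n = 2.
ΔG° = −nFE°cell = −(2)(96485)(+1.23) J/mol = −237 kJ/mol.

−237 kJ/mol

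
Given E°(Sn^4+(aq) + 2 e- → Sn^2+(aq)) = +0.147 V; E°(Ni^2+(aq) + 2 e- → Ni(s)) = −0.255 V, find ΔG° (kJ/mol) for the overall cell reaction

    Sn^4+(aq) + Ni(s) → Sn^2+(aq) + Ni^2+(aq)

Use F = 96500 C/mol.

−77.6 kJ/mol

In the reaction as written Sn^4+(aq) is reduced, so the Sn⁴⁺/Sn²⁺ couple is the cathode and Ni²⁺/Ni is the anode.
E°cell = +0.147 − (−0.255) = +0.402 V; balancing electrons gives n = 2.
ΔG° = −nFE°cell = −(2)(96500)(+0.402) J/mol = −77.6 kJ/mol.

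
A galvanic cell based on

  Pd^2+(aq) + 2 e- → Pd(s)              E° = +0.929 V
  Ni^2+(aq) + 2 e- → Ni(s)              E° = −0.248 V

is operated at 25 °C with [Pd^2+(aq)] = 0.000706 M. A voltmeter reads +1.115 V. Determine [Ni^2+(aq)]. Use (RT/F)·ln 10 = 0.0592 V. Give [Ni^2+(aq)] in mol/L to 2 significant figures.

0.088 M

The Pd²⁺/Pd couple has the larger reduction potential, so it is the cathode: E°cell = +0.929 − (−0.248) = +1.177 V and n = 2.
Rearranging E = E° − (0.0592/n)·log Q gives log Q = 2(+1.177 − (+1.115))/0.0592 = 2.095.
For Pd^2+(aq) + Ni(s) → Pd(s) + Ni^2+(aq), the reaction quotient is Q = [Ni^2+(aq)] / [Pd^2+(aq)].
Isolating [Ni^2+(aq)] in Q = 10^{2.095} yields log [Ni^2+(aq)] = −1.056, i.e. 0.088 M.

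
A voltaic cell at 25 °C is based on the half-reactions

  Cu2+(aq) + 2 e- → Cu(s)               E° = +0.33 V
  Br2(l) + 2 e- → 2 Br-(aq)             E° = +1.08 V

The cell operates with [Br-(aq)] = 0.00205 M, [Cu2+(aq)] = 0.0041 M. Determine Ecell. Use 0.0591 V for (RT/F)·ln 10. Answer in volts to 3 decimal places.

Br₂/Br⁻ is reduced (cathode, E° = +1.08 V) and Cu²⁺/Cu is oxidized (anode).
E°cell = E°cat − E°an = +1.08 − (+0.33) = +0.75 V; n = 2.
Balancing gives Br2(l) + Cu(s) → 2 Br-(aq) + Cu2+(aq); hence Q = [Br-(aq)]^2·[Cu2+(aq)] = 1.72×10^−8 (log Q = −7.764).
By the Nernst equation, E = +0.75 − (0.0591/2)·(−7.764) = +0.979 V.

+0.979 V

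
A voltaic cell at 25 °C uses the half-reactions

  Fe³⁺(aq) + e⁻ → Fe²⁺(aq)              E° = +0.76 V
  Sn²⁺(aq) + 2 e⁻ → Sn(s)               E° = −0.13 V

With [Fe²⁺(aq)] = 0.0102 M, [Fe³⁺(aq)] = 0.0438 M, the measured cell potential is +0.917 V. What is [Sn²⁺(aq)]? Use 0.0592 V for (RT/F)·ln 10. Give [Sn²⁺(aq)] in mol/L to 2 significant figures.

The Fe³⁺/Fe²⁺ couple has the larger reduction potential, so it is the cathode: E°cell = +0.76 − (−0.13) = +0.89 V and n = 2.
Since E = E° − (0.0592/n)·log Q, log Q = n(E° − E)/0.0592 = −0.912.
For 2 Fe³⁺(aq) + Sn(s) → 2 Fe²⁺(aq) + Sn²⁺(aq), the reaction quotient is Q = ([Fe²⁺(aq)]^2·[Sn²⁺(aq)]) / [Fe³⁺(aq)]^2.
Solving for the unknown gives log [Sn²⁺(aq)] = 0.354, so [Sn²⁺(aq)] ≈ 2.3 M.

2.3 M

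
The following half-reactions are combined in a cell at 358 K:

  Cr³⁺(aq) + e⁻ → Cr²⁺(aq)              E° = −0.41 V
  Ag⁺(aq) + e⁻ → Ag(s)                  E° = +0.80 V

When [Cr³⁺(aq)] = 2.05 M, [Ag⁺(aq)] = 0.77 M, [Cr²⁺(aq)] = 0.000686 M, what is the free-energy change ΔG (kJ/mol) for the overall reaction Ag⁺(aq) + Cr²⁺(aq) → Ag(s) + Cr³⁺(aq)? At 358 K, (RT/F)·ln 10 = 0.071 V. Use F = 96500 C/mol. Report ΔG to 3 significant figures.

−92.2 kJ/mol

With Ag⁺/Ag reduced at the cathode, E°cell = +0.80 − (−0.41) = +1.21 V and n = 1.
The reaction quotient is [Cr³⁺(aq)] / ([Ag⁺(aq)]·[Cr²⁺(aq)]) = 3.88×10^3; by Nernst, E = +1.21 − (0.071/1)(3.589) = +0.9552 V.
ΔG = −nFE = −(1)(96500)(+0.9552) J/mol = −92.2 kJ/mol.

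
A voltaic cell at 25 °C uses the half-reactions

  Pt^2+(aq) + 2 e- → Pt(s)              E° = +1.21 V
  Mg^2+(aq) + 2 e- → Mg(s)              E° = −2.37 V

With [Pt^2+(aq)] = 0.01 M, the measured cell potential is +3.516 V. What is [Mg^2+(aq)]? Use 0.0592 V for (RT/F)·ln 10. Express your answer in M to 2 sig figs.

1.5 M

Pt²⁺/Pt is the cathode (higher E°); E°cell = +1.21 − (−2.37) = +3.58 V with n = 2.
From the Nernst equation, log Q = n(E° − E)/0.0592 = 2·(+3.58 − (+3.516))/0.0592 = 2.162.
For Pt^2+(aq) + Mg(s) → Pt(s) + Mg^2+(aq), the reaction quotient is Q = [Mg^2+(aq)] / [Pt^2+(aq)].
Isolating [Mg^2+(aq)] in Q = 10^{2.162} yields log [Mg^2+(aq)] = 0.162, i.e. 1.5 M.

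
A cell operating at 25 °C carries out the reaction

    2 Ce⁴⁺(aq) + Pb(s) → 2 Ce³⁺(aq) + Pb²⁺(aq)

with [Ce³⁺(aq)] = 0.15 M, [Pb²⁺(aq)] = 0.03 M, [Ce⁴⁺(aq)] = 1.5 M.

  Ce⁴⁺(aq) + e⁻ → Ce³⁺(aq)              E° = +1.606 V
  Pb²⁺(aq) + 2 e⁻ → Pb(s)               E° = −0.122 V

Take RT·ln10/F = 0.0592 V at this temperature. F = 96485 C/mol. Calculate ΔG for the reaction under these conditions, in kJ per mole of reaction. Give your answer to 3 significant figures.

The standard cell potential is +1.606 − (−0.122) = +1.728 V, with n = 2 electrons in the balanced equation.
Q = ([Ce³⁺(aq)]^2·[Pb²⁺(aq)]) / [Ce⁴⁺(aq)]^2 = 0.0003, so log Q = −3.523 and E = +1.728 − (0.0592/2)(−3.523) = +1.8323 V.
Then ΔG = −nFE = −2 × 96485 × +1.8323 J/mol = −354 kJ/mol.

−354 kJ/mol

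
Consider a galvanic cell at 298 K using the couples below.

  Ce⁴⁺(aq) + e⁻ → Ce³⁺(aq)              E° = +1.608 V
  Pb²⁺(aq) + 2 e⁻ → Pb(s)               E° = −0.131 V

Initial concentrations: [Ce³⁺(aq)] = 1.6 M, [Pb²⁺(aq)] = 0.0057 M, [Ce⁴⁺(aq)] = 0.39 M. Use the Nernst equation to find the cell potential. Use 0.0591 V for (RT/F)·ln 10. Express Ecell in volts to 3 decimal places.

Ce⁴⁺/Ce³⁺ is reduced (cathode, E° = +1.608 V) and Pb²⁺/Pb is oxidized (anode).
The standard potential is +1.608 − (−0.131) = +1.739 V and the balanced reaction transfers n = 2 electrons.
For the overall reaction 2 Ce⁴⁺(aq) + Pb(s) → 2 Ce³⁺(aq) + Pb²⁺(aq), Q = ([Ce³⁺(aq)]^2·[Pb²⁺(aq)]) / [Ce⁴⁺(aq)]^2 = 0.0959, giving log Q = −1.018.
Applying E = E° − (RT ln10/nF)·log Q gives +1.739 − (0.0591/2)(−1.018) = +1.769 V.

+1.769 V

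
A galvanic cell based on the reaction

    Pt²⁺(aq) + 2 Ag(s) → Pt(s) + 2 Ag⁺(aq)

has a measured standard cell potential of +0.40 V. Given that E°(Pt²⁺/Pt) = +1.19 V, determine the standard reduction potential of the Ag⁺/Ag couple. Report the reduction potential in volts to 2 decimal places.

+0.79 V

In the reaction as written the Pt²⁺/Pt couple is reduced (cathode) and Ag⁺/Ag is oxidized (anode), so E°cell = E°(Pt²⁺/Pt) − E°(Ag⁺/Ag).
E°(Ag⁺/Ag) = E°(cathode) − E°cell = +1.19 − (+0.40) = +0.79 V.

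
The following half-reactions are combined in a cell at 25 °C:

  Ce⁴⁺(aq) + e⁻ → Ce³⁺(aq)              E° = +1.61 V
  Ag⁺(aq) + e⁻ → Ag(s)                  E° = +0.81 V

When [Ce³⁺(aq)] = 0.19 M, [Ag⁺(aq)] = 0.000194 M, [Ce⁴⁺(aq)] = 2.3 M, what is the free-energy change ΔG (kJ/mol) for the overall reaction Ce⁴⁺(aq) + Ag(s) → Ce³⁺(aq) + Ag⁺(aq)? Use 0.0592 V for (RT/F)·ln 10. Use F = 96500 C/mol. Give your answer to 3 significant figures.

−105 kJ/mol

With Ce⁴⁺/Ce³⁺ reduced at the cathode, E°cell = +1.61 − (+0.81) = +0.80 V and n = 1.
The reaction quotient is ([Ce³⁺(aq)]·[Ag⁺(aq)]) / [Ce⁴⁺(aq)] = 1.6×10^−5; by Nernst, E = +0.80 − (0.0592/1)(−4.795) = +1.0839 V.
ΔG = −nFE = −(1)(96500)(+1.0839) J/mol = −105 kJ/mol.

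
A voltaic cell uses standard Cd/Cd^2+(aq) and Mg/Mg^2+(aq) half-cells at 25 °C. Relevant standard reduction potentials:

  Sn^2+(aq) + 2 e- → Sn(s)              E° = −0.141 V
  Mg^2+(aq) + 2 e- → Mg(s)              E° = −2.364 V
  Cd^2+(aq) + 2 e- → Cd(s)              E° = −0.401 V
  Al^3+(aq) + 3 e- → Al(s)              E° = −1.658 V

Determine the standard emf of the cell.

+1.963 V

Of the two couples in this cell, the one with the more positive reduction potential is reduced at the cathode: here that is Cd²⁺/Cd (−0.401 V); Mg²⁺/Mg (−2.364 V) is the anode.
E°cell = E°(cathode) − E°(anode) = −0.401 − (−2.364) = +1.963 V.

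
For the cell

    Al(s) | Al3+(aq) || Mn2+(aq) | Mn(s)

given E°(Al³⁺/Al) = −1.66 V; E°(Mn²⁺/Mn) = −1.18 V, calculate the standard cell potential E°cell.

+0.48 V

By convention the left-hand electrode in cell notation is the anode (oxidation) and the right-hand electrode is the cathode (reduction).
E°cell = E°(right) − E°(left) = −1.18 − (−1.66) = +0.48 V.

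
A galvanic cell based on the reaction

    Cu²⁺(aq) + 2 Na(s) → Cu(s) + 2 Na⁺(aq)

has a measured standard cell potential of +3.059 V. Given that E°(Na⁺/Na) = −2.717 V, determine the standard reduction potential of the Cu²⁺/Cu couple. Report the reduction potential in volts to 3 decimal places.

+0.342 V

In the reaction as written the Cu²⁺/Cu couple is reduced (cathode) and Na⁺/Na is oxidized (anode), so E°cell = E°(Cu²⁺/Cu) − E°(Na⁺/Na).
E°(Cu²⁺/Cu) = E°cell + E°(anode) = +3.059 + (−2.717) = +0.342 V.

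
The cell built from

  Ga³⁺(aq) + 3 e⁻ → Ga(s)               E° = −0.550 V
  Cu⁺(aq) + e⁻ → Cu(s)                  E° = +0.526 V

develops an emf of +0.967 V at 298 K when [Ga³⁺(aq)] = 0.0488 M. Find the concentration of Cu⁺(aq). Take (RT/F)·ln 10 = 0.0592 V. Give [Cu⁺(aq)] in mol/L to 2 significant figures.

Cu⁺/Cu is the cathode (higher E°); E°cell = +0.526 − (−0.550) = +1.076 V with n = 3.
Since E = E° − (0.0592/n)·log Q, log Q = n(E° − E)/0.0592 = 5.524.
The balanced reaction is 3 Cu⁺(aq) + Ga(s) → 3 Cu(s) + Ga³⁺(aq), so Q = [Ga³⁺(aq)] / [Cu⁺(aq)]^3.
Solving for the unknown gives log [Cu⁺(aq)] = −2.279, so [Cu⁺(aq)] ≈ 0.0053 M.

0.0053 M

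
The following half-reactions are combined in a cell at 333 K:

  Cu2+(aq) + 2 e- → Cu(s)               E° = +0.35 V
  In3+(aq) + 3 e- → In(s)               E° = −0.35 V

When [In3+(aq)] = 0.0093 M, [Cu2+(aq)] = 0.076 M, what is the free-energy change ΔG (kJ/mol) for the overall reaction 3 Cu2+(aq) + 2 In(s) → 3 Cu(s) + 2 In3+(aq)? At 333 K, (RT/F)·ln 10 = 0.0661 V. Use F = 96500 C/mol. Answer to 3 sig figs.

E°cell = +0.35 − (−0.35) = +0.70 V; the balanced reaction transfers n = 6 electrons.
The reaction quotient is [In3+(aq)]^2 / [Cu2+(aq)]^3 = 0.197; by Nernst, E = +0.70 − (0.0661/6)(−0.705) = +0.7078 V.
Then ΔG = −nFE = −6 × 96500 × +0.7078 J/mol = −410 kJ/mol.

−410 kJ/mol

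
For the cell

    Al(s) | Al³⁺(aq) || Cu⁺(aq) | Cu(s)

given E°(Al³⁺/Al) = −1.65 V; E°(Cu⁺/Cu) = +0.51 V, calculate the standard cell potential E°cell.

+2.16 V

By convention the left-hand electrode in cell notation is the anode (oxidation) and the right-hand electrode is the cathode (reduction).
E°cell = E°(right) − E°(left) = +0.51 − (−1.65) = +2.16 V.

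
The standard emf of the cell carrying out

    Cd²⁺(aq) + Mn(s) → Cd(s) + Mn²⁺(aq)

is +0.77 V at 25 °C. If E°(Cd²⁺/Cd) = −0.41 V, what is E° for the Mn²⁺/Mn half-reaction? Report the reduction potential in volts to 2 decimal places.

−1.18 V

In the reaction as written the Cd²⁺/Cd couple is reduced (cathode) and Mn²⁺/Mn is oxidized (anode), so E°cell = E°(Cd²⁺/Cd) − E°(Mn²⁺/Mn).
E°(Mn²⁺/Mn) = E°(cathode) − E°cell = −0.41 − (+0.77) = −1.18 V.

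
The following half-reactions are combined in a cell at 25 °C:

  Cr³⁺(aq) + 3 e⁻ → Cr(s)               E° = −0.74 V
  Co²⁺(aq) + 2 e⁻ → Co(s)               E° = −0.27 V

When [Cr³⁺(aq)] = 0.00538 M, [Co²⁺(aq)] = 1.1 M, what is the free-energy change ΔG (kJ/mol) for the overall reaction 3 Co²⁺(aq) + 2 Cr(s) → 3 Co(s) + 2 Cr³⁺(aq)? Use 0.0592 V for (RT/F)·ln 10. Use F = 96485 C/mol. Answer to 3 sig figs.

−299 kJ/mol

The standard cell potential is −0.27 − (−0.74) = +0.47 V, with n = 6 electrons in the balanced equation.
The reaction quotient is [Cr³⁺(aq)]^2 / [Co²⁺(aq)]^3 = 2.17×10^−5; by Nernst, E = +0.47 − (0.0592/6)(−4.663) = +0.5160 V.
Then ΔG = −nFE = −6 × 96485 × +0.5160 J/mol = −299 kJ/mol.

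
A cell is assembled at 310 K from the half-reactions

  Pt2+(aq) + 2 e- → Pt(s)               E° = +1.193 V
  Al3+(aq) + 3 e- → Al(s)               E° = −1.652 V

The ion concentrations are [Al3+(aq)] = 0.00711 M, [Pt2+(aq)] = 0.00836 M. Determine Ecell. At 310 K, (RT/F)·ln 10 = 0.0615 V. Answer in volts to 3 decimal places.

Pt²⁺/Pt is reduced (cathode, E° = +1.193 V) and Al³⁺/Al is oxidized (anode).
E°cell = E°cat − E°an = +1.193 − (−1.652) = +2.845 V; n = 6.
For the overall reaction 3 Pt2+(aq) + 2 Al(s) → 3 Pt(s) + 2 Al3+(aq), Q = [Al3+(aq)]^2 / [Pt2+(aq)]^3 = 86.5, giving log Q = 1.937.
By the Nernst equation, E = +2.845 − (0.0615/6)·(1.937) = +2.825 V.

+2.825 V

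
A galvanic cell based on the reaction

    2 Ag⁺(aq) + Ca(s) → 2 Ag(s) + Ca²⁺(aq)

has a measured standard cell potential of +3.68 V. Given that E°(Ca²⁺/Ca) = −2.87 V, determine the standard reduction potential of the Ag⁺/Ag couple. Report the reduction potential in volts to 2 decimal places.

In the reaction as written the Ag⁺/Ag couple is reduced (cathode) and Ca²⁺/Ca is oxidized (anode), so E°cell = E°(Ag⁺/Ag) − E°(Ca²⁺/Ca).
E°(Ag⁺/Ag) = E°cell + E°(anode) = +3.68 + (−2.87) = +0.81 V.

+0.81 V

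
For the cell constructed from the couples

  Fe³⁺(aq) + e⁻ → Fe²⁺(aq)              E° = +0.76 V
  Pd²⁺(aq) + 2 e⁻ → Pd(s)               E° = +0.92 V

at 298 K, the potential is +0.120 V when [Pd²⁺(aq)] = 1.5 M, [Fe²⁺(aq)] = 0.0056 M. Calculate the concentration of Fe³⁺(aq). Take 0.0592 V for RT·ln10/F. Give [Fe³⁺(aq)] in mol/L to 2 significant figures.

With Pd²⁺/Pd at the cathode and Fe³⁺/Fe²⁺ at the anode, E°cell = +0.92 − (+0.76) = +0.16 V (n = 2).
Since E = E° − (0.0592/n)·log Q, log Q = n(E° − E)/0.0592 = 1.351.
The balanced reaction is Pd²⁺(aq) + 2 Fe²⁺(aq) → Pd(s) + 2 Fe³⁺(aq), so Q = [Fe³⁺(aq)]^2 / ([Pd²⁺(aq)]·[Fe²⁺(aq)]^2).
Solving for the unknown gives log [Fe³⁺(aq)] = −1.488, so [Fe³⁺(aq)] ≈ 0.033 M.

0.033 M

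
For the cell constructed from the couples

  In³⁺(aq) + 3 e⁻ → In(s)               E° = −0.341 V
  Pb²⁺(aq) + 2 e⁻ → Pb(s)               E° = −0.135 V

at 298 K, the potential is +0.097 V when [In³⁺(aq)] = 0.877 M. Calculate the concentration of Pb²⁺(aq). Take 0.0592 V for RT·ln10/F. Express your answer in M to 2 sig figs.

0.00019 M

Pb²⁺/Pb is the cathode (higher E°); E°cell = −0.135 − (−0.341) = +0.206 V with n = 6.
Since E = E° − (0.0592/n)·log Q, log Q = n(E° − E)/0.0592 = 11.047.
The balanced reaction is 3 Pb²⁺(aq) + 2 In(s) → 3 Pb(s) + 2 In³⁺(aq), so Q = [In³⁺(aq)]^2 / [Pb²⁺(aq)]^3.
Isolating [Pb²⁺(aq)] in Q = 10^{11.047} yields log [Pb²⁺(aq)] = −3.720, i.e. 0.00019 M.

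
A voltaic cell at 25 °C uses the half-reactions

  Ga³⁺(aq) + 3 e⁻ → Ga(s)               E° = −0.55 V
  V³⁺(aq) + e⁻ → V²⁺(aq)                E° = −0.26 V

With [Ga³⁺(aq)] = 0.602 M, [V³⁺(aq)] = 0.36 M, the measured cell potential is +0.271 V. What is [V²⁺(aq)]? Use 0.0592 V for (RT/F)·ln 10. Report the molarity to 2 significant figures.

V³⁺/V²⁺ is the cathode (higher E°); E°cell = −0.26 − (−0.55) = +0.29 V with n = 3.
Since E = E° − (0.0592/n)·log Q, log Q = n(E° − E)/0.0592 = 0.963.
Balancing electrons gives 3 V³⁺(aq) + Ga(s) → 3 V²⁺(aq) + Ga³⁺(aq); thus Q = ([V²⁺(aq)]^3·[Ga³⁺(aq)]) / [V³⁺(aq)]^3.
Substituting the known concentrations and solving, log [V²⁺(aq)] = −0.049 and [V²⁺(aq)] = 0.89 M.

0.89 M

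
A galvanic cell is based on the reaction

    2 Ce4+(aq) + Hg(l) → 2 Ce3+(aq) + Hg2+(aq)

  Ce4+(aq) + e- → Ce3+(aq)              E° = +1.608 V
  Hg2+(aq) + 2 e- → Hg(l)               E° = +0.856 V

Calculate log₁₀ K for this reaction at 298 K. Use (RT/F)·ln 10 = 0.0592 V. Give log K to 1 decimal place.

The Ce⁴⁺/Ce³⁺ couple is reduced (cathode); E°cell = +1.608 − (+0.856) = +0.752 V with n = 2.
At equilibrium E = 0, so log K = nE°cell / 0.0592 = (2)(+0.752) / 0.0592 = 25.4.

log K = 25.4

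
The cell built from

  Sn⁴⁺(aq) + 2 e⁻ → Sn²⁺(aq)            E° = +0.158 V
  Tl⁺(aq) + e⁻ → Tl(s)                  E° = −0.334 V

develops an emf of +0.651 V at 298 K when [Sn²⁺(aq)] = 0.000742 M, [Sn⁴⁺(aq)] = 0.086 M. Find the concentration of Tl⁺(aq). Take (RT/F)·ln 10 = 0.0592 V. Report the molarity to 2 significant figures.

0.022 M

The Sn⁴⁺/Sn²⁺ couple has the larger reduction potential, so it is the cathode: E°cell = +0.158 − (−0.334) = +0.492 V and n = 2.
From the Nernst equation, log Q = n(E° − E)/0.0592 = 2·(+0.492 − (+0.651))/0.0592 = −5.372.
For Sn⁴⁺(aq) + 2 Tl(s) → Sn²⁺(aq) + 2 Tl⁺(aq), the reaction quotient is Q = ([Sn²⁺(aq)]·[Tl⁺(aq)]^2) / [Sn⁴⁺(aq)].
Solving for the unknown gives log [Tl⁺(aq)] = −1.654, so [Tl⁺(aq)] ≈ 0.022 M.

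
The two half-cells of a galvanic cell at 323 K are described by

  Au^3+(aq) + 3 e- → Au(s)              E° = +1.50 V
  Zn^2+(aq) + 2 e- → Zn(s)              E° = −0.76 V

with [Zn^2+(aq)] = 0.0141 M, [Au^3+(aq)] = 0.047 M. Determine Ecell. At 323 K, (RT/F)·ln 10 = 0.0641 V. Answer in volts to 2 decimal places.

The Au³⁺/Au couple has the more positive E°, so it is the cathode; Zn²⁺/Zn is the anode.
E°cell = E°cat − E°an = +1.50 − (−0.76) = +2.26 V; n = 6.
For the overall reaction 2 Au^3+(aq) + 3 Zn(s) → 2 Au(s) + 3 Zn^2+(aq), Q = [Zn^2+(aq)]^3 / [Au^3+(aq)]^2 = 0.00127, giving log Q = −2.897.
By the Nernst equation, E = +2.26 − (0.0641/6)·(−2.897) = +2.29 V.

+2.29 V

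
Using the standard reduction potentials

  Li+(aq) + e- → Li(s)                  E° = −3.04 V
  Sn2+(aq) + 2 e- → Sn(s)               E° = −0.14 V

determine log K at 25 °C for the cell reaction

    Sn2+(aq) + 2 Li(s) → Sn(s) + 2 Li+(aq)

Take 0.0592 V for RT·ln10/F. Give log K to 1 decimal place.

log K = 98.0

The Sn²⁺/Sn couple is reduced (cathode); E°cell = −0.14 − (−3.04) = +2.90 V with n = 2.
At equilibrium E = 0, so log K = nE°cell / 0.0592 = (2)(+2.90) / 0.0592 = 98.0.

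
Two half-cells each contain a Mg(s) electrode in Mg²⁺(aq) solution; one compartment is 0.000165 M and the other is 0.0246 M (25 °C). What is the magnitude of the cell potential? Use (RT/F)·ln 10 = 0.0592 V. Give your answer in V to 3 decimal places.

For a concentration cell E°cell = 0, since both electrodes use the same couple.
The compartment with the higher Mg²⁺(aq) concentration (0.0246 M) acts as the cathode; ions are reduced there and produced at the dilute (0.000165 M) anode.
With n = 2, Ecell = −(0.0592/2)·log([dilute]/[conc]) = −(0.0592/2)·log(0.000165/0.0246) = +0.064 V.

0.064 V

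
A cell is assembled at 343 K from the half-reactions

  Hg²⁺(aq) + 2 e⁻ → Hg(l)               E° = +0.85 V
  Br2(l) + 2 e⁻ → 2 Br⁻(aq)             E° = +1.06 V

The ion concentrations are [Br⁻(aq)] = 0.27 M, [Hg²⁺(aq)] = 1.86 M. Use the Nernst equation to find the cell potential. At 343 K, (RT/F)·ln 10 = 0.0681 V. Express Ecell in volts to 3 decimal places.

+0.240 V

Since E°(Br₂/Br⁻) > E°(Hg²⁺/Hg), Br₂/Br⁻ serves as the cathode.
The standard potential is +1.06 − (+0.85) = +0.21 V and the balanced reaction transfers n = 2 electrons.
The balanced reaction is Br2(l) + Hg(l) → 2 Br⁻(aq) + Hg²⁺(aq), so Q = [Br⁻(aq)]^2·[Hg²⁺(aq)] = 0.136 and log Q = −0.868.
E = E° − (0.0681/n)·log Q = +0.21 − (0.0681/2)(−0.868) = +0.240 V.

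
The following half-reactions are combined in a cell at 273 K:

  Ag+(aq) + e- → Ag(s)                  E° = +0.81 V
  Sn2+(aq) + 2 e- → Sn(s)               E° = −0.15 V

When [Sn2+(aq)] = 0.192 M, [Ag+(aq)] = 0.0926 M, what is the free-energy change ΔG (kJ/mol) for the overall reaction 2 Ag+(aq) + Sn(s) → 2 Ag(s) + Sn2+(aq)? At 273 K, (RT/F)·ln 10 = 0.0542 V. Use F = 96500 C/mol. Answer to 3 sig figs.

The standard cell potential is +0.81 − (−0.15) = +0.96 V, with n = 2 electrons in the balanced equation.
The reaction quotient is [Sn2+(aq)] / [Ag+(aq)]^2 = 22.4; by Nernst, E = +0.96 − (0.0542/2)(1.350) = +0.9234 V.
Finally ΔG = −nFE = −(2)(96500 C/mol)(+0.9234 V) = −178 kJ/mol.

−178 kJ/mol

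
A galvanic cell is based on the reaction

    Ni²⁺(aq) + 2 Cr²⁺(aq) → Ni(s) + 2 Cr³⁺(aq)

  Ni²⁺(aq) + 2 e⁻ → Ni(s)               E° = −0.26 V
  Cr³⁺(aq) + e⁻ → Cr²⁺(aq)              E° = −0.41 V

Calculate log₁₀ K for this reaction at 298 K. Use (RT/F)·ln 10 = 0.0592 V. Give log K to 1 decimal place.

The Ni²⁺/Ni couple is reduced (cathode); E°cell = −0.26 − (−0.41) = +0.15 V with n = 2.
At equilibrium E = 0, so log K = nE°cell / 0.0592 = (2)(+0.15) / 0.0592 = 5.1.

log K = 5.1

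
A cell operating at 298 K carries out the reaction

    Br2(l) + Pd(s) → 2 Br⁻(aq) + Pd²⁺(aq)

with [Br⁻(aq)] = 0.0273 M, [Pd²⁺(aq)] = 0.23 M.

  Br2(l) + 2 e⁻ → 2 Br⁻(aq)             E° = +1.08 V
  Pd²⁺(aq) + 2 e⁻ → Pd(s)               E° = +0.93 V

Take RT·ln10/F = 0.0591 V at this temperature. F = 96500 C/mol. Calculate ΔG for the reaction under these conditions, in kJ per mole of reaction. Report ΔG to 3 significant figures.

−50.4 kJ/mol

With Br₂/Br⁻ reduced at the cathode, E°cell = +1.08 − (+0.93) = +0.15 V and n = 2.
Here Q = [Br⁻(aq)]^2·[Pd²⁺(aq)] = 0.000171 (log Q = −3.766), giving E = +0.15 − (0.0591/2)·(−3.766) = +0.2613 V.
ΔG = −nFE = −(2)(96500)(+0.2613) J/mol = −50.4 kJ/mol.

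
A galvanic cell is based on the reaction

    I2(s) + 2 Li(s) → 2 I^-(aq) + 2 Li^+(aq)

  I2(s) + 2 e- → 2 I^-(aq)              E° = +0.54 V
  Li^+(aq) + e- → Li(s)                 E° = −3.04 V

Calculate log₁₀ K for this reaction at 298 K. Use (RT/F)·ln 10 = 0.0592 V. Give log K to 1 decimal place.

The I₂/I⁻ couple is reduced (cathode); E°cell = +0.54 − (−3.04) = +3.58 V with n = 2.
At equilibrium E = 0, so log K = nE°cell / 0.0592 = (2)(+3.58) / 0.0592 = 120.9.

log K = 120.9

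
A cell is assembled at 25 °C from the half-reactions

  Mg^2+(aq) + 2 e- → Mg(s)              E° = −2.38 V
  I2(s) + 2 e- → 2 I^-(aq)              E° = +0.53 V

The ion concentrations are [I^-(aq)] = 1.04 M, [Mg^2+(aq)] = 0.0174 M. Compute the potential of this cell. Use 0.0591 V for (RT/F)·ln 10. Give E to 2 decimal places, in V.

+2.96 V

I₂/I⁻ is reduced (cathode, E° = +0.53 V) and Mg²⁺/Mg is oxidized (anode).
E°cell = E°cat − E°an = +0.53 − (−2.38) = +2.91 V; n = 2.
Balancing gives I2(s) + Mg(s) → 2 I^-(aq) + Mg^2+(aq); hence Q = [I^-(aq)]^2·[Mg^2+(aq)] = 0.0188 (log Q = −1.725).
By the Nernst equation, E = +2.91 − (0.0591/2)·(−1.725) = +2.96 V.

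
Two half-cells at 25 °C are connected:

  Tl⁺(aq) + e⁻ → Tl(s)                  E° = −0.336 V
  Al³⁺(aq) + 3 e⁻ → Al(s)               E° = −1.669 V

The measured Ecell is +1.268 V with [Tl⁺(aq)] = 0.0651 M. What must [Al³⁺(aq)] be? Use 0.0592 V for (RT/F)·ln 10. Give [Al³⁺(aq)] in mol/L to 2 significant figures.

Tl⁺/Tl is the cathode (higher E°); E°cell = −0.336 − (−1.669) = +1.333 V with n = 3.
Since E = E° − (0.0592/n)·log Q, log Q = n(E° − E)/0.0592 = 3.294.
For 3 Tl⁺(aq) + Al(s) → 3 Tl(s) + Al³⁺(aq), the reaction quotient is Q = [Al³⁺(aq)] / [Tl⁺(aq)]^3.
Solving for the unknown gives log [Al³⁺(aq)] = −0.265, so [Al³⁺(aq)] ≈ 0.54 M.

0.54 M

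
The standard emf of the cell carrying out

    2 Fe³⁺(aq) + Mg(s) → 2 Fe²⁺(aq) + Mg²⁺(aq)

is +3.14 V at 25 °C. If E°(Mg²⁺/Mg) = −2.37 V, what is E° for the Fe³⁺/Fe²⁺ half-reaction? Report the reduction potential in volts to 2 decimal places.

In the reaction as written the Fe³⁺/Fe²⁺ couple is reduced (cathode) and Mg²⁺/Mg is oxidized (anode), so E°cell = E°(Fe³⁺/Fe²⁺) − E°(Mg²⁺/Mg).
E°(Fe³⁺/Fe²⁺) = E°cell + E°(anode) = +3.14 + (−2.37) = +0.77 V.

+0.77 V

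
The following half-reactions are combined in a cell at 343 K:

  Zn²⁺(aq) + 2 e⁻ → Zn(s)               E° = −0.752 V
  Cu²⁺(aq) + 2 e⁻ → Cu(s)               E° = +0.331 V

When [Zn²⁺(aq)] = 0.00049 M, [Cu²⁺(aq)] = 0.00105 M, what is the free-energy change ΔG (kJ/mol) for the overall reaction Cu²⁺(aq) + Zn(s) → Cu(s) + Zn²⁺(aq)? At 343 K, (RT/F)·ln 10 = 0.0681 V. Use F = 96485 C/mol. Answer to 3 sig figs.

E°cell = +0.331 − (−0.752) = +1.083 V; the balanced reaction transfers n = 2 electrons.
Here Q = [Zn²⁺(aq)] / [Cu²⁺(aq)] = 0.467 (log Q = −0.331), giving E = +1.083 − (0.0681/2)·(−0.331) = +1.0943 V.
Finally ΔG = −nFE = −(2)(96485 C/mol)(+1.0943 V) = −211 kJ/mol.

−211 kJ/mol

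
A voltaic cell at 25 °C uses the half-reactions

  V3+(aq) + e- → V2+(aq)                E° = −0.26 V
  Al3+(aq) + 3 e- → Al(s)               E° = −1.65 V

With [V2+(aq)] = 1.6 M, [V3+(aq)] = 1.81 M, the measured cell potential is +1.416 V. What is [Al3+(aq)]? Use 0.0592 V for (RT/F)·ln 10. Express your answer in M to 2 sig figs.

V³⁺/V²⁺ is the cathode (higher E°); E°cell = −0.26 − (−1.65) = +1.39 V with n = 3.
Since E = E° − (0.0592/n)·log Q, log Q = n(E° − E)/0.0592 = −1.318.
Balancing electrons gives 3 V3+(aq) + Al(s) → 3 V2+(aq) + Al3+(aq); thus Q = ([V2+(aq)]^3·[Al3+(aq)]) / [V3+(aq)]^3.
Solving for the unknown gives log [Al3+(aq)] = −1.157, so [Al3+(aq)] ≈ 0.070 M.

0.070 M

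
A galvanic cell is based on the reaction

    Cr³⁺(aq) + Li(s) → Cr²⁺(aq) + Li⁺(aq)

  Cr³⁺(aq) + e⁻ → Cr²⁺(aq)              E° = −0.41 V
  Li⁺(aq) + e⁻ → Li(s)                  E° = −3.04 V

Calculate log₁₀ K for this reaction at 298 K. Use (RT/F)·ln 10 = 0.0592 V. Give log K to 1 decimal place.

The Cr³⁺/Cr²⁺ couple is reduced (cathode); E°cell = −0.41 − (−3.04) = +2.63 V with n = 1.
At equilibrium E = 0, so log K = nE°cell / 0.0592 = (1)(+2.63) / 0.0592 = 44.4.

log K = 44.4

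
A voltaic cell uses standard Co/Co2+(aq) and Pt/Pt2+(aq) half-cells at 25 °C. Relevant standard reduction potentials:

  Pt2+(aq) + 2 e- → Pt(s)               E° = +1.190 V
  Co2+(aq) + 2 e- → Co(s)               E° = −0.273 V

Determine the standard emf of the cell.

Of the two couples in this cell, the one with the more positive reduction potential is reduced at the cathode: here that is Pt²⁺/Pt (+1.190 V); Co²⁺/Co (−0.273 V) is the anode.
E°cell = E°(cathode) − E°(anode) = +1.190 − (−0.273) = +1.463 V.

+1.463 V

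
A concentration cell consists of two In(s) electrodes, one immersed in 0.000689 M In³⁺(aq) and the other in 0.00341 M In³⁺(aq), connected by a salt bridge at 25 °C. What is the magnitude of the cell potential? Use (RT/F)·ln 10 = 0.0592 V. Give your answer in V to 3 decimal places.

For a concentration cell E°cell = 0, since both electrodes use the same couple.
The compartment with the higher In³⁺(aq) concentration (0.00341 M) acts as the cathode; ions are reduced there and produced at the dilute (0.000689 M) anode.
With n = 3, Ecell = −(0.0592/3)·log([dilute]/[conc]) = −(0.0592/3)·log(0.000689/0.00341) = +0.014 V.

0.014 V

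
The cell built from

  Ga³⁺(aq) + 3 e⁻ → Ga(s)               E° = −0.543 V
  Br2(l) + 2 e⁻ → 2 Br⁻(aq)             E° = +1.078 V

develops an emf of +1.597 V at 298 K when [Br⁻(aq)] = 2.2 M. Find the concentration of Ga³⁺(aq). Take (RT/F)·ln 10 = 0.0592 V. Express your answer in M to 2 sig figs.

The Br₂/Br⁻ couple has the larger reduction potential, so it is the cathode: E°cell = +1.078 − (−0.543) = +1.621 V and n = 6.
From the Nernst equation, log Q = n(E° − E)/0.0592 = 6·(+1.621 − (+1.597))/0.0592 = 2.432.
For 3 Br2(l) + 2 Ga(s) → 6 Br⁻(aq) + 2 Ga³⁺(aq), the reaction quotient is Q = [Br⁻(aq)]^6·[Ga³⁺(aq)]^2.
Solving for the unknown gives log [Ga³⁺(aq)] = 0.189, so [Ga³⁺(aq)] ≈ 1.5 M.

1.5 M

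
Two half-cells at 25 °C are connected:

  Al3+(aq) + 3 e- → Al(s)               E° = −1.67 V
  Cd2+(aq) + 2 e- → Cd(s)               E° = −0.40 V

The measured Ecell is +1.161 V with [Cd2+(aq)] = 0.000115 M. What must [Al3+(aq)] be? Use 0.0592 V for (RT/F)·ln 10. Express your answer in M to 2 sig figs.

0.41 M

With Cd²⁺/Cd at the cathode and Al³⁺/Al at the anode, E°cell = −0.40 − (−1.67) = +1.27 V (n = 6).
Rearranging E = E° − (0.0592/n)·log Q gives log Q = 6(+1.27 − (+1.161))/0.0592 = 11.047.
The balanced reaction is 3 Cd2+(aq) + 2 Al(s) → 3 Cd(s) + 2 Al3+(aq), so Q = [Al3+(aq)]^2 / [Cd2+(aq)]^3.
Solving for the unknown gives log [Al3+(aq)] = −0.385, so [Al3+(aq)] ≈ 0.41 M.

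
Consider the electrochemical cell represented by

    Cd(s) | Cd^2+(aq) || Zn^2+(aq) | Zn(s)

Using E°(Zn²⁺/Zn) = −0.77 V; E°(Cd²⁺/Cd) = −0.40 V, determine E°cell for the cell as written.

−0.37 V

By convention the left-hand electrode in cell notation is the anode (oxidation) and the right-hand electrode is the cathode (reduction).
E°cell = E°(right) − E°(left) = −0.77 − (−0.40) = −0.37 V.
The negative sign shows that, as written, the cell would require an external voltage to drive the reaction.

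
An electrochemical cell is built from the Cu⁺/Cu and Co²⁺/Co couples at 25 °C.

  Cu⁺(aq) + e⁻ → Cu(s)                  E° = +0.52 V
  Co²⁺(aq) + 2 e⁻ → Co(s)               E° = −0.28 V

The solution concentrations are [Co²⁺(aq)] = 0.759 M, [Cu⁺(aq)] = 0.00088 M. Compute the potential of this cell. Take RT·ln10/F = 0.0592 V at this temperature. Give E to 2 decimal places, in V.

The Cu⁺/Cu couple has the more positive E°, so it is the cathode; Co²⁺/Co is the anode.
E°cell = E°cat − E°an = +0.52 − (−0.28) = +0.80 V; n = 2.
The balanced reaction is 2 Cu⁺(aq) + Co(s) → 2 Cu(s) + Co²⁺(aq), so Q = [Co²⁺(aq)] / [Cu⁺(aq)]^2 = 9.8×10^5 and log Q = 5.991.
E = E° − (0.0592/n)·log Q = +0.80 − (0.0592/2)(5.991) = +0.62 V.

+0.62 V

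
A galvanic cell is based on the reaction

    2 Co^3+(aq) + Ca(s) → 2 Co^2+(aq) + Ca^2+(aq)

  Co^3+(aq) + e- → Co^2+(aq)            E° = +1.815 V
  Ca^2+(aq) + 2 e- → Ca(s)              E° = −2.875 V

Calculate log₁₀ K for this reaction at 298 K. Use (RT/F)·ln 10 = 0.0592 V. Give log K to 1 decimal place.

log K = 158.4

The Co³⁺/Co²⁺ couple is reduced (cathode); E°cell = +1.815 − (−2.875) = +4.690 V with n = 2.
At equilibrium E = 0, so log K = nE°cell / 0.0592 = (2)(+4.690) / 0.0592 = 158.4.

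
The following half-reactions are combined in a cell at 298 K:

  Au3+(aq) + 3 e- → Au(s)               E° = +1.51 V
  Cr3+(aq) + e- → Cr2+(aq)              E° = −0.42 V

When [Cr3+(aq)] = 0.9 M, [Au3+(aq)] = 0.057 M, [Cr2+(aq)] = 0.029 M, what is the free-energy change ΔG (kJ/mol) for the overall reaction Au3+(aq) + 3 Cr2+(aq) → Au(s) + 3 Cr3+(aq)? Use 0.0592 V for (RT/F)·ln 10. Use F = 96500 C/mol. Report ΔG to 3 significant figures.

The standard cell potential is +1.51 − (−0.42) = +1.93 V, with n = 3 electrons in the balanced equation.
Q = [Cr3+(aq)]^3 / ([Au3+(aq)]·[Cr2+(aq)]^3) = 5.24×10^5, so log Q = 5.720 and E = +1.93 − (0.0592/3)(5.720) = +1.8171 V.
Finally ΔG = −nFE = −(3)(96500 C/mol)(+1.8171 V) = −526 kJ/mol.

−526 kJ/mol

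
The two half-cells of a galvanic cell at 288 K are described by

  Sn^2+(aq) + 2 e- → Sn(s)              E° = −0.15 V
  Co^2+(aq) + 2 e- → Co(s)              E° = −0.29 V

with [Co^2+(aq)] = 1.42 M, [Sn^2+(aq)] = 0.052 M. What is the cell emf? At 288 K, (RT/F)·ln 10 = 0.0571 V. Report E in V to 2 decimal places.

Sn²⁺/Sn is reduced (cathode, E° = −0.15 V) and Co²⁺/Co is oxidized (anode).
E°cell = −0.15 − (−0.29) = +0.14 V, with n = 2 electrons transferred.
For the overall reaction Sn^2+(aq) + Co(s) → Sn(s) + Co^2+(aq), Q = [Co^2+(aq)] / [Sn^2+(aq)] = 27.3, giving log Q = 1.436.
By the Nernst equation, E = +0.14 − (0.0571/2)·(1.436) = +0.10 V.

+0.10 V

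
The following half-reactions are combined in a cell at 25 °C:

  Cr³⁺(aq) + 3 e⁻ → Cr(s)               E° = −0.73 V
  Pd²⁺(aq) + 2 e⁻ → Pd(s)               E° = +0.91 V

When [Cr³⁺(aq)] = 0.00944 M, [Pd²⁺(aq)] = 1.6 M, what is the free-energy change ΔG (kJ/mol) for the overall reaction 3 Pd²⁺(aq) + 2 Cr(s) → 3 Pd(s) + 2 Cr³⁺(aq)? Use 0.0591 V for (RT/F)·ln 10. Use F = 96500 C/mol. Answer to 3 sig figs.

−976 kJ/mol

With Pd²⁺/Pd reduced at the cathode, E°cell = +0.91 − (−0.73) = +1.64 V and n = 6.
Q = [Cr³⁺(aq)]^2 / [Pd²⁺(aq)]^3 = 2.18×10^−5, so log Q = −4.662 and E = +1.64 − (0.0591/6)(−4.662) = +1.6859 V.
ΔG = −nFE = −(6)(96500)(+1.6859) J/mol = −976 kJ/mol.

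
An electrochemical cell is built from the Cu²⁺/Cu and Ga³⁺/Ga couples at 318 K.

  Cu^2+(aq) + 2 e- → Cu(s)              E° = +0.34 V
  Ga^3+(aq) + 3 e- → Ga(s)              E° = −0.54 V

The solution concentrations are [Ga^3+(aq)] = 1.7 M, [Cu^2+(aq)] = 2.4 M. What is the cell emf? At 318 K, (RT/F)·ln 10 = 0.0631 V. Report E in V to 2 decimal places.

The Cu²⁺/Cu couple has the more positive E°, so it is the cathode; Ga³⁺/Ga is the anode.
E°cell = E°cat − E°an = +0.34 − (−0.54) = +0.88 V; n = 6.
The balanced reaction is 3 Cu^2+(aq) + 2 Ga(s) → 3 Cu(s) + 2 Ga^3+(aq), so Q = [Ga^3+(aq)]^2 / [Cu^2+(aq)]^3 = 0.209 and log Q = −0.680.
E = E° − (0.0631/n)·log Q = +0.88 − (0.0631/6)(−0.680) = +0.89 V.

+0.89 V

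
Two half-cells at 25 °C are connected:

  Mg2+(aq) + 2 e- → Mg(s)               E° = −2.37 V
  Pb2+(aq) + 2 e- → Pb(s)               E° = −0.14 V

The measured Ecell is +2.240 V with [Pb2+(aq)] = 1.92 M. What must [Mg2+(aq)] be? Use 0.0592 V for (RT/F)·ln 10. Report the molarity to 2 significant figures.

With Pb²⁺/Pb at the cathode and Mg²⁺/Mg at the anode, E°cell = −0.14 − (−2.37) = +2.23 V (n = 2).
Rearranging E = E° − (0.0592/n)·log Q gives log Q = 2(+2.23 − (+2.240))/0.0592 = −0.338.
For Pb2+(aq) + Mg(s) → Pb(s) + Mg2+(aq), the reaction quotient is Q = [Mg2+(aq)] / [Pb2+(aq)].
Solving for the unknown gives log [Mg2+(aq)] = −0.055, so [Mg2+(aq)] ≈ 0.88 M.

0.88 M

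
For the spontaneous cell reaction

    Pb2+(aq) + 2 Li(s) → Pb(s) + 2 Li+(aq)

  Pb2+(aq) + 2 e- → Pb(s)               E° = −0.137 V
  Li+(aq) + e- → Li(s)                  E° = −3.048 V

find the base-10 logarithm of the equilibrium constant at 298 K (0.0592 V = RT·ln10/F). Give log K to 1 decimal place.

The Pb²⁺/Pb couple is reduced (cathode); E°cell = −0.137 − (−3.048) = +2.911 V with n = 2.
At equilibrium E = 0, so log K = nE°cell / 0.0592 = (2)(+2.911) / 0.0592 = 98.3.

log K = 98.3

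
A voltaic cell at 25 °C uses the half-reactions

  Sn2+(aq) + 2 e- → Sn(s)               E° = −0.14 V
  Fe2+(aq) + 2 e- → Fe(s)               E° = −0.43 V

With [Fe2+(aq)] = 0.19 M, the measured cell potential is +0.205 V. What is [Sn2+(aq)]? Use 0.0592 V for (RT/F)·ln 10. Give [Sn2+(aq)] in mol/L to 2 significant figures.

0.00026 M

The Sn²⁺/Sn couple has the larger reduction potential, so it is the cathode: E°cell = −0.14 − (−0.43) = +0.29 V and n = 2.
Since E = E° − (0.0592/n)·log Q, log Q = n(E° − E)/0.0592 = 2.872.
The balanced reaction is Sn2+(aq) + Fe(s) → Sn(s) + Fe2+(aq), so Q = [Fe2+(aq)] / [Sn2+(aq)].
Isolating [Sn2+(aq)] in Q = 10^{2.872} yields log [Sn2+(aq)] = −3.593, i.e. 0.00026 M.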